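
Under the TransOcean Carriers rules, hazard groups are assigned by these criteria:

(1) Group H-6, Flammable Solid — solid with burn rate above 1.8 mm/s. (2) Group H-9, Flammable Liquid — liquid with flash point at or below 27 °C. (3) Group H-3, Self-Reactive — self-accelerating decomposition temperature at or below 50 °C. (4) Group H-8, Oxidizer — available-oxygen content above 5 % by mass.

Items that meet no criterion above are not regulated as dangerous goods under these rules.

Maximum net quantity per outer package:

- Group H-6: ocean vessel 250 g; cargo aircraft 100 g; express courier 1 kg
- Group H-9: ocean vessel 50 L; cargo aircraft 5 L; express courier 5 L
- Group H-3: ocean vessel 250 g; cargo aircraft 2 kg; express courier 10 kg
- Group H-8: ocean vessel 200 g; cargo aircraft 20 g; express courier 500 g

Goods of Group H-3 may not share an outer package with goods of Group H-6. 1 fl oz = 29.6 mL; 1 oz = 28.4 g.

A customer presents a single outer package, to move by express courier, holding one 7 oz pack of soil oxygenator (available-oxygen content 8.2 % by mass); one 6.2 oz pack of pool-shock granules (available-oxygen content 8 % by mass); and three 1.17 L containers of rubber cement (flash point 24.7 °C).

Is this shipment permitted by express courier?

Yes

Available-oxygen content 8.2 % by mass meets the Group H-8 criterion (Oxidizer), so the soil oxygenator is Group H-8.
With available-oxygen content 8 % by mass (> 5 % by mass), the pool-shock granules fall in Group H-8.
The rubber cement has flash point 24.7 °C, which is ≤ 27 °C, so it is Group H-9 (Flammable Liquid).
Group H-8 net quantity: (one 7 oz pack = 198.8 g) + (one 6.2 oz pack = 176.08 g) = 374.88 g.
374.88 g ≤ 500 g (express courier limit, Group H-8) — within limit.
Group H-9 quantity: three 1.17 L containers = 3.51 L.
3.51 L is within the express courier limit of 5 L for Group H-9.
The segregation rule (Group H-3 with Group H-6) does not apply to Group H-8 with Group H-9.
Every hazard group is within its express courier limit and no segregation rule is violated.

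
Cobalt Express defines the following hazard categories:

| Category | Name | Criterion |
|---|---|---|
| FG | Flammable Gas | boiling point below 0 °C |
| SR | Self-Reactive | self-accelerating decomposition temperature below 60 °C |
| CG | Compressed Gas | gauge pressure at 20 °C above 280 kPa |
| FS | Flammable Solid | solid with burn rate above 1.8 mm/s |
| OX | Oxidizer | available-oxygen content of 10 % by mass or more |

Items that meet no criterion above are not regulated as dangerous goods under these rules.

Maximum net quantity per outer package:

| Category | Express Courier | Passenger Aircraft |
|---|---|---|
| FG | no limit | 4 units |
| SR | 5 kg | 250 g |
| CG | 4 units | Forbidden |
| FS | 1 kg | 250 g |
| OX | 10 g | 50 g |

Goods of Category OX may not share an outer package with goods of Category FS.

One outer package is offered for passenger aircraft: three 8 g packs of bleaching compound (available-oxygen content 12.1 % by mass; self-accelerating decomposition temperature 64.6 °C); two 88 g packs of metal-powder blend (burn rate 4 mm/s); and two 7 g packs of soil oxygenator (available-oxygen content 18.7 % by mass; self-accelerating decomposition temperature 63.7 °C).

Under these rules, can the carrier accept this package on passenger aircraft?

No

The bleaching compound has available-oxygen content 12.1 % by mass, which is ≥ 10 % by mass, so it is Category OX (Oxidizer).
The metal-powder blend has burn rate 4 mm/s, which is > 1.8 mm/s, so it is Category FS (Flammable Solid).
With available-oxygen content 18.7 % by mass (≥ 10 % by mass), the soil oxygenator falls in Category OX.
Category OX net quantity: (three 8 g packs = 24 g) + (two 7 g packs = 14 g) = 38 g.
38 g is within the passenger aircraft limit of 50 g for Category OX.
Category FS quantity: two 88 g packs = 176 g.
That is within the Category FS passenger aircraft limit of 250 g.
Category OX and Category FS may not share an outer package.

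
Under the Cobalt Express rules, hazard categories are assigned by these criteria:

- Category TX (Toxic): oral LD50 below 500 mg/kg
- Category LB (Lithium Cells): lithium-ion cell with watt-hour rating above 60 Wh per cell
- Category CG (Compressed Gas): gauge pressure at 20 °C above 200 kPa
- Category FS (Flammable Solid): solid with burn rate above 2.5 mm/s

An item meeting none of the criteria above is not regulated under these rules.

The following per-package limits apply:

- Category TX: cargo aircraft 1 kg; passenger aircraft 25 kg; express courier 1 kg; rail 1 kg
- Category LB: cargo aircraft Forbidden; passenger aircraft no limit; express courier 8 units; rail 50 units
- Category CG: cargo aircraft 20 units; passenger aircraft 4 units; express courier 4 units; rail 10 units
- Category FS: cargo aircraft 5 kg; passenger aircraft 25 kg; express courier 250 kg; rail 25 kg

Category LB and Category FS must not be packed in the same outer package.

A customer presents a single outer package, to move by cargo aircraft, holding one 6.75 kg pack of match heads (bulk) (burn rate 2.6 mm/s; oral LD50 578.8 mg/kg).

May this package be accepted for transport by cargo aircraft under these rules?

No

Burn rate 2.6 mm/s meets the Category FS criterion (Flammable Solid), so the match heads (bulk) are Category FS.
Category FS quantity: 6.75 kg.
That exceeds the Category FS cargo aircraft limit of 5 kg.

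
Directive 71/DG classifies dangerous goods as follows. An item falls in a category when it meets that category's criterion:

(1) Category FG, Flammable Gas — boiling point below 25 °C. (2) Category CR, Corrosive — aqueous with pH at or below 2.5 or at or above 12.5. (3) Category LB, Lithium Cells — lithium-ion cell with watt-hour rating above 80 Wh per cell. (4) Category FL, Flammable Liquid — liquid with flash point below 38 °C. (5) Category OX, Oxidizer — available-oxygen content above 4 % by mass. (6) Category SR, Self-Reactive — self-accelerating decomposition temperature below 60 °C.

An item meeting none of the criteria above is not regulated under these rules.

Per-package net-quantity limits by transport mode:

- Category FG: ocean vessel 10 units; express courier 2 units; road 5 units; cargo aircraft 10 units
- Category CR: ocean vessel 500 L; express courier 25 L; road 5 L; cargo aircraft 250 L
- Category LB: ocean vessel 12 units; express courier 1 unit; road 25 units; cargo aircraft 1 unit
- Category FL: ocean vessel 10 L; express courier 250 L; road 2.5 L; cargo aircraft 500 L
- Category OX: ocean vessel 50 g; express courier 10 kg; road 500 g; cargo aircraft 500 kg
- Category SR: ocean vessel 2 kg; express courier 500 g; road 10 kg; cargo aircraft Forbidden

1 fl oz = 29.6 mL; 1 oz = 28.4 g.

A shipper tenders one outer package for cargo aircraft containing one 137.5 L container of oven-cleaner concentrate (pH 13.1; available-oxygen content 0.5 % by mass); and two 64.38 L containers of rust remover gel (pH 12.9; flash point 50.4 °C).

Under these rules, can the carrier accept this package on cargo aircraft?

No

With pH 13.1 (≥ 12.5), the oven-cleaner concentrate falls in Category CR.
Rust remover gel: pH 12.9 ≥ 12.5 → Category CR (Corrosive).
Total Category CR: 137.5 L + (two 64.38 L containers = 128.76 L) = 266.26 L.
266.26 L > 250 L (cargo aircraft limit, Category CR) — over the limit.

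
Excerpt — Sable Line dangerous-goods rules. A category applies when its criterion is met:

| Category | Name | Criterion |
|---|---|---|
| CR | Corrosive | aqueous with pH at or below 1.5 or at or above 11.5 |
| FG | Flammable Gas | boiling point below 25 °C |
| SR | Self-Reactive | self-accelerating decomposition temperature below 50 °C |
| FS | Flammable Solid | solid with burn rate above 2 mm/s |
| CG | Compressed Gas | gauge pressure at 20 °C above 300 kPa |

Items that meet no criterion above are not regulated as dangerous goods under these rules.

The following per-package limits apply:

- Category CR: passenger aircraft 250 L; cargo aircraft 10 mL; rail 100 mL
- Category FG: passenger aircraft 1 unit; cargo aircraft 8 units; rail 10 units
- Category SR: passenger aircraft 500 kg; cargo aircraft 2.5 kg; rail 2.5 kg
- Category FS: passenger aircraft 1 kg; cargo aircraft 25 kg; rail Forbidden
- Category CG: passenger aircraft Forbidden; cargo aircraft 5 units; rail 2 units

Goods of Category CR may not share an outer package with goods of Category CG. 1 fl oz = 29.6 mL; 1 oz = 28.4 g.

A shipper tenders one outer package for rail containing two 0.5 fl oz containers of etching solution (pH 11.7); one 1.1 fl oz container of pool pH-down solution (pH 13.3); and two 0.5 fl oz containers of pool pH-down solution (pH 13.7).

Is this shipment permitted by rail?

Yes

With pH 11.7 (≥ 11.5), the etching solution falls in Category CR.
Pool pH-down solution: pH 13.3 ≥ 11.5 → Category CR (Corrosive).
Pool pH-down solution: pH 13.7 ≥ 11.5 → Category CR (Corrosive).
Category CR net quantity: (two 0.5 fl oz containers = 29.6 mL) + (one 1.1 fl oz container = 32.56 mL) + (two 0.5 fl oz containers = 29.6 mL) = 91.76 mL.
91.76 mL ≤ 100 mL (rail limit, Category CR) — within limit.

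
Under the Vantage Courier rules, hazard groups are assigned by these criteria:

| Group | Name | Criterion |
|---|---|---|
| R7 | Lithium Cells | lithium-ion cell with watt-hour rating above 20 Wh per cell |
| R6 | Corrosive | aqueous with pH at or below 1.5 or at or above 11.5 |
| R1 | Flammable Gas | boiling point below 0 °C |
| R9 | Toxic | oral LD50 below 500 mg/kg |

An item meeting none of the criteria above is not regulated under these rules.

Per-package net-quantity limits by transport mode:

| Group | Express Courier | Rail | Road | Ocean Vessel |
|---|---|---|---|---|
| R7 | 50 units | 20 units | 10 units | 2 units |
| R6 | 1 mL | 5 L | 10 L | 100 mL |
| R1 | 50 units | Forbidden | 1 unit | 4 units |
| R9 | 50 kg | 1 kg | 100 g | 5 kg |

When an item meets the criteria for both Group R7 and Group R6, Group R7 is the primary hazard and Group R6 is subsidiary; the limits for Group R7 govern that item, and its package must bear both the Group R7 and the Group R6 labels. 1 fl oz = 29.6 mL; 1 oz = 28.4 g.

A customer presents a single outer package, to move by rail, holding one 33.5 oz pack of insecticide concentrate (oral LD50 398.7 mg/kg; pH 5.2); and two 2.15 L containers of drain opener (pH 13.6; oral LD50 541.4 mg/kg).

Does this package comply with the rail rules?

Oral LD50 398.7 mg/kg meets the Group R9 criterion (Toxic), so the insecticide concentrate is Group R9.
pH 13.6 meets the Group R6 criterion (Corrosive), so the drain opener is Group R6.
Group R9 quantity: one 33.5 oz pack = 951.4 g.
951.4 g is within the rail limit of 1 kg for Group R9.
Group R6 quantity: two 2.15 L containers = 4.3 L.
That is within the Group R6 rail limit of 5 L.
Every hazard group is within its rail limit and no segregation rule is violated.

Yes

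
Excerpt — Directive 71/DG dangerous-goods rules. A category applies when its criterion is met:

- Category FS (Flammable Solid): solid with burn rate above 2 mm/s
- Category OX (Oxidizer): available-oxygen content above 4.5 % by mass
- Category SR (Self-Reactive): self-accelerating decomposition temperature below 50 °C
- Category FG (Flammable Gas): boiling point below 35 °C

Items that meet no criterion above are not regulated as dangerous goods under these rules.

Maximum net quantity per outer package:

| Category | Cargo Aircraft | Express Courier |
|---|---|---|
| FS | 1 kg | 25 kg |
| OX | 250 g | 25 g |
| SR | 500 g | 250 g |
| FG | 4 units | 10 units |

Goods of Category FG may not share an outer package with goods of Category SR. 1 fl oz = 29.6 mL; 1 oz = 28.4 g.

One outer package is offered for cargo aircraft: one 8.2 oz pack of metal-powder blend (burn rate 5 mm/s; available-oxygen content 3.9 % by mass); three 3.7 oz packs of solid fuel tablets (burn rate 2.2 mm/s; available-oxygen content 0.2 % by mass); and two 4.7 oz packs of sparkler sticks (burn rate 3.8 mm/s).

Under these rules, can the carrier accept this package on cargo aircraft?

Yes

With burn rate 5 mm/s (> 2 mm/s), the metal-powder blend falls in Category FS.
Burn rate 2.2 mm/s meets the Category FS criterion (Flammable Solid), so the solid fuel tablets are Category FS.
With burn rate 3.8 mm/s (> 2 mm/s), the sparkler sticks fall in Category FS.
Total Category FS: (one 8.2 oz pack = 232.88 g) + (three 3.7 oz packs = 315.24 g) + (two 4.7 oz packs = 266.96 g) = 815.08 g.
815.08 g ≤ 1 kg (cargo aircraft limit, Category FS) — within limit.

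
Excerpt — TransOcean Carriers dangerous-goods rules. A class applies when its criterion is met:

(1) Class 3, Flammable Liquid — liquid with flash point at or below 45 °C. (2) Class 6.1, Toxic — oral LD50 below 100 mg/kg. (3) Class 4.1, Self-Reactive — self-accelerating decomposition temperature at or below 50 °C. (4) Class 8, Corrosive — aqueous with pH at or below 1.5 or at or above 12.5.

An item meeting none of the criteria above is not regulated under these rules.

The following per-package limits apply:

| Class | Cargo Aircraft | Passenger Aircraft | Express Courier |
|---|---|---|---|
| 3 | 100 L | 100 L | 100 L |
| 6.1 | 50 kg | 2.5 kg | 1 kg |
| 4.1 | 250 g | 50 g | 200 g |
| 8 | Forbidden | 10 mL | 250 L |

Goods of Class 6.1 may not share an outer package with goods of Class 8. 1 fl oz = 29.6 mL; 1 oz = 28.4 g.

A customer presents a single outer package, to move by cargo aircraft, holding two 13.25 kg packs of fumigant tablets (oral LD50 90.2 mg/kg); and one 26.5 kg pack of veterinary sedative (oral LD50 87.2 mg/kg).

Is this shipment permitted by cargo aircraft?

Oral LD50 90.2 mg/kg meets the Class 6.1 criterion (Toxic), so the fumigant tablets are Class 6.1.
The veterinary sedative has oral LD50 87.2 mg/kg, which is < 100 mg/kg, so it is Class 6.1 (Toxic).
Total Class 6.1: (two 13.25 kg packs = 26.5 kg) + 26.5 kg = 53 kg.
That exceeds the Class 6.1 cargo aircraft limit of 50 kg.

No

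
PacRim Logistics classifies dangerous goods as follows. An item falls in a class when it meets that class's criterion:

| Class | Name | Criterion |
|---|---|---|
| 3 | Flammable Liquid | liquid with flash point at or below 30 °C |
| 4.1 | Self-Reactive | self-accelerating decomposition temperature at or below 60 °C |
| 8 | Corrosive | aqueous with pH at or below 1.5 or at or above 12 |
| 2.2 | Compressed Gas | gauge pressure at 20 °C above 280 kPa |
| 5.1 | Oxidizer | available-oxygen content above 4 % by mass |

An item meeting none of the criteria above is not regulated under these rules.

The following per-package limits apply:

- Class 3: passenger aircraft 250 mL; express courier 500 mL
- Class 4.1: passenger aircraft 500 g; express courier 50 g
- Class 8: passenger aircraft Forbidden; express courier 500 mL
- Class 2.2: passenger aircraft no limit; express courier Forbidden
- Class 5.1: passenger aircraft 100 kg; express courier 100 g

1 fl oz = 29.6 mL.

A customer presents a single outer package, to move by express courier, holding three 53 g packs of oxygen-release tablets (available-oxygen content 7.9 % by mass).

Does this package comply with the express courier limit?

No

Available-oxygen content 7.9 % by mass meets the Class 5.1 criterion (Oxidizer), so the oxygen-release tablets are Class 5.1.
Class 5.1 quantity: three 53 g packs = 159 g.
That exceeds the Class 5.1 express courier limit of 100 g.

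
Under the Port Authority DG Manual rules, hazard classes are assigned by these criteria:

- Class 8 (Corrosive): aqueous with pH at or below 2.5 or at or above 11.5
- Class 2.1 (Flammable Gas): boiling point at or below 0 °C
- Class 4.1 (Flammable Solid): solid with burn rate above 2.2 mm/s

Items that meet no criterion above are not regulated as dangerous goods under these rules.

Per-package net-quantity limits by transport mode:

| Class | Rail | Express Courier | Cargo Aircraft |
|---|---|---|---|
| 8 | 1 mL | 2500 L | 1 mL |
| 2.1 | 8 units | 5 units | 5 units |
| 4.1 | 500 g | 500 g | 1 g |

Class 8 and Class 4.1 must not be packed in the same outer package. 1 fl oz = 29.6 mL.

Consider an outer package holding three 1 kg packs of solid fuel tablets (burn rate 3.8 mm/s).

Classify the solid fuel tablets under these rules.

Class 4.1

Solid fuel tablets: burn rate 3.8 mm/s > 2.2 mm/s → Class 4.1 (Flammable Solid).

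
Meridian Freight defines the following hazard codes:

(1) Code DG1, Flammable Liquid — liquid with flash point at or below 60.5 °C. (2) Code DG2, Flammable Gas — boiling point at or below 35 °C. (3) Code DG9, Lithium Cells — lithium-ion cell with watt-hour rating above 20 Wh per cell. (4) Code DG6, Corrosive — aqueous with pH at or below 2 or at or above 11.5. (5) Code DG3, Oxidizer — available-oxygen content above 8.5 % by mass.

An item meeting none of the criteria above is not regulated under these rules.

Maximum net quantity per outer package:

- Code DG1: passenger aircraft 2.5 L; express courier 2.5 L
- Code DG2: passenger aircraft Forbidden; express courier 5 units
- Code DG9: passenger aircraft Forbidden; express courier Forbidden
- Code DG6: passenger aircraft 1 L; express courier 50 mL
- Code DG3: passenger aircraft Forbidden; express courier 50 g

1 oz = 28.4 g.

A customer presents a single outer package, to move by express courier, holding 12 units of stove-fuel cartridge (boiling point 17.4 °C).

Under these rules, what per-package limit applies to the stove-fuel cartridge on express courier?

5 units

Boiling point 17.4 °C meets the Code DG2 criterion (Flammable Gas), so the stove-fuel cartridge is Code DG2.
The express courier limit for Code DG2 is 5 units.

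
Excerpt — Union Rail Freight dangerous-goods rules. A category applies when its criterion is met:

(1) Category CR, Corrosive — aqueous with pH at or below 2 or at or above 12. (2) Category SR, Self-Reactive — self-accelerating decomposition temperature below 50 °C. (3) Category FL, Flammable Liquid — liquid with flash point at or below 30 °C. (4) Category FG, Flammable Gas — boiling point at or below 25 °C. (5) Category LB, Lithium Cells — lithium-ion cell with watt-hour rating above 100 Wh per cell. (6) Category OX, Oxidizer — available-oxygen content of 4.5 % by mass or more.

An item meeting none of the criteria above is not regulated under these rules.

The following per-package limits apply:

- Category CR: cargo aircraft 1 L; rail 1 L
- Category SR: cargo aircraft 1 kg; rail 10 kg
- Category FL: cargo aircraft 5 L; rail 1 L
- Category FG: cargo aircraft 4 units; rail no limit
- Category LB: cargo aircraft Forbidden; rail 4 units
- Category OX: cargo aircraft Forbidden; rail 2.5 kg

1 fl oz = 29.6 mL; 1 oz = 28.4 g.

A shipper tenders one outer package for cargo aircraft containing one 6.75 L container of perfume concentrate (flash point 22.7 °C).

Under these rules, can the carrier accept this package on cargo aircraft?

No

Perfume concentrate: flash point 22.7 °C ≤ 30 °C → Category FL (Flammable Liquid).
Category FL quantity: 6.75 L.
6.75 L exceeds the cargo aircraft limit of 5 L for Category FL.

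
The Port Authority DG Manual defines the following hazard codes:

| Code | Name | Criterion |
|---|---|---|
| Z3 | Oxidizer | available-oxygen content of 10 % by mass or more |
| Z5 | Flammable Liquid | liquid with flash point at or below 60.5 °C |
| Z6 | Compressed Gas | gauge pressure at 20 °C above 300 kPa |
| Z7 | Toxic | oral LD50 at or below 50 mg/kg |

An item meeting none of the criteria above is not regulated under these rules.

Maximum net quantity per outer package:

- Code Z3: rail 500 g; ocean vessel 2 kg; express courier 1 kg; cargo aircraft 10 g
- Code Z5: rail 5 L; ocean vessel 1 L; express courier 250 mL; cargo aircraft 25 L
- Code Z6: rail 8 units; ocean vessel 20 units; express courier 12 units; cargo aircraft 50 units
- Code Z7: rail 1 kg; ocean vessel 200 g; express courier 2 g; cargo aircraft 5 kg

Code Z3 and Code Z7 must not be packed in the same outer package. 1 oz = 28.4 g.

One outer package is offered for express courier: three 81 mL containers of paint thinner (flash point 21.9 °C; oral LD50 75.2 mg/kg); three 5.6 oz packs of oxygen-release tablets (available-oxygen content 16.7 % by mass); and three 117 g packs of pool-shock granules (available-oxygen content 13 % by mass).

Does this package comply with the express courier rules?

Yes

With flash point 21.9 °C (≤ 60.5 °C), the paint thinner falls in Code Z5.
Available-oxygen content 16.7 % by mass meets the Code Z3 criterion (Oxidizer), so the oxygen-release tablets are Code Z3.
The pool-shock granules have available-oxygen content 13 % by mass, which is ≥ 10 % by mass, so they are Code Z3 (Oxidizer).
Total Code Z3: (three 5.6 oz packs = 477.12 g) + (three 117 g packs = 351 g) = 828.12 g.
828.12 g is within the express courier limit of 1 kg for Code Z3.
Code Z5 quantity: three 81 mL containers = 243 mL.
That is within the Code Z5 express courier limit of 250 mL.
The segregation rule (Code Z3 with Code Z7) does not apply to Code Z3 with Code Z5.
Every hazard code is within its express courier limit and no segregation rule is violated.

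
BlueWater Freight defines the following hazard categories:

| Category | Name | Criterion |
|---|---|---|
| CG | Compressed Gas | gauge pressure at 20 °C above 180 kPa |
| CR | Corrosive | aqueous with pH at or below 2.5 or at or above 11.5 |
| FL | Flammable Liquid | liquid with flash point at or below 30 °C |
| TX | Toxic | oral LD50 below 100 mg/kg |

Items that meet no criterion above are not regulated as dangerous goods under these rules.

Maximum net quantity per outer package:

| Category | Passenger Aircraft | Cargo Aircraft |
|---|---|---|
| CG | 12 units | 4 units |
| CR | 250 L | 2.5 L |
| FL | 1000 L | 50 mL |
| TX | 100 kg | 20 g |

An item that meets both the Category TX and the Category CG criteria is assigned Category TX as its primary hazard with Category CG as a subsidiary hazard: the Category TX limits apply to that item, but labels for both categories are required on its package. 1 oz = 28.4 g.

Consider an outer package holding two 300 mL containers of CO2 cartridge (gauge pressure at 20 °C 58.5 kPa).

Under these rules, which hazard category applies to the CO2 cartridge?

gauge pressure at 20 °C 58.5 kPa is not above 180 kPa, so Category CG does not apply.
No criterion is met, so the item is not regulated.

Not regulated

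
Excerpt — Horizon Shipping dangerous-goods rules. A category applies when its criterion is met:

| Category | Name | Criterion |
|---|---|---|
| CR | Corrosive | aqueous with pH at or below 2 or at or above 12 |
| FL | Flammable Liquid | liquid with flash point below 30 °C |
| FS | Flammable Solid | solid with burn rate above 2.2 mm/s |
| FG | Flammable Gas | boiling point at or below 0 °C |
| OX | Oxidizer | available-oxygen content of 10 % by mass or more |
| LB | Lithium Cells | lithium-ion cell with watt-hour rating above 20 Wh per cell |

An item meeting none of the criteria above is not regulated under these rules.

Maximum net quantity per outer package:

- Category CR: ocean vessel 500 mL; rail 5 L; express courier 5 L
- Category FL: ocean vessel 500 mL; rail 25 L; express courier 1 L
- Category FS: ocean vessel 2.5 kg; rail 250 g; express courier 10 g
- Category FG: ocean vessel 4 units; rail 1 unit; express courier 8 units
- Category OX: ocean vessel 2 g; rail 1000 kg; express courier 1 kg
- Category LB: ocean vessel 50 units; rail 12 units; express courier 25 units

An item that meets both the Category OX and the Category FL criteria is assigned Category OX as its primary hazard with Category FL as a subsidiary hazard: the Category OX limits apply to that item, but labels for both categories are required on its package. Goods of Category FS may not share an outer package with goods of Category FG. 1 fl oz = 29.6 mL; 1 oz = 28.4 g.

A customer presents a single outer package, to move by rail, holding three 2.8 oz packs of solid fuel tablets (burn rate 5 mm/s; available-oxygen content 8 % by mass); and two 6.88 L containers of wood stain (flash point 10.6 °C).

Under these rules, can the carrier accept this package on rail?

Yes

Burn rate 5 mm/s meets the Category FS criterion (Flammable Solid), so the solid fuel tablets are Category FS.
The wood stain has flash point 10.6 °C, which is < 30 °C, so it is Category FL (Flammable Liquid).
Category FS quantity: three 2.8 oz packs = 238.56 g.
238.56 g ≤ 250 g (rail limit, Category FS) — within limit.
Category FL quantity: two 6.88 L containers = 13.76 L.
That is within the Category FL rail limit of 25 L.
The segregation rule (Category FS with Category FG) does not apply to Category FS with Category FL.
Every hazard category is within its rail limit and no segregation rule is violated.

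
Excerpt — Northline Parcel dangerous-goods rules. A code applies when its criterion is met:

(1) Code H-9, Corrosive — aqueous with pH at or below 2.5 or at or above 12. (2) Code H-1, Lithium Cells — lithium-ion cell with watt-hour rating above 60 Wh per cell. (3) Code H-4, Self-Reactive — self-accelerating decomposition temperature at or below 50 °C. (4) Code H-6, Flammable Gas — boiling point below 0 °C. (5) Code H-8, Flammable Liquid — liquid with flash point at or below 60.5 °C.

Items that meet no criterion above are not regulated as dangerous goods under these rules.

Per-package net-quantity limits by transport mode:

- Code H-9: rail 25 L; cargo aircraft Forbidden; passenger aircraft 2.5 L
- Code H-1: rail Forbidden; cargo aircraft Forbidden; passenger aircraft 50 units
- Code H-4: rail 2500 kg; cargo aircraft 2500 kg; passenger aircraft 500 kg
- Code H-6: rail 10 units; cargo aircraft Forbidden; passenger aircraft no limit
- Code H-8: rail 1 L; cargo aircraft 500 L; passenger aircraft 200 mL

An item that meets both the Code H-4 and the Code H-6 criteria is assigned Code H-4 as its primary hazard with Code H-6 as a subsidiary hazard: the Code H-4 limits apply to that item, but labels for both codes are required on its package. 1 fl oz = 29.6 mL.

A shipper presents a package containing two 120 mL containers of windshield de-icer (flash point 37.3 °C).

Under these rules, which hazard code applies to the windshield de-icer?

With flash point 37.3 °C (≤ 60.5 °C), the windshield de-icer falls in Code H-8.

Code H-8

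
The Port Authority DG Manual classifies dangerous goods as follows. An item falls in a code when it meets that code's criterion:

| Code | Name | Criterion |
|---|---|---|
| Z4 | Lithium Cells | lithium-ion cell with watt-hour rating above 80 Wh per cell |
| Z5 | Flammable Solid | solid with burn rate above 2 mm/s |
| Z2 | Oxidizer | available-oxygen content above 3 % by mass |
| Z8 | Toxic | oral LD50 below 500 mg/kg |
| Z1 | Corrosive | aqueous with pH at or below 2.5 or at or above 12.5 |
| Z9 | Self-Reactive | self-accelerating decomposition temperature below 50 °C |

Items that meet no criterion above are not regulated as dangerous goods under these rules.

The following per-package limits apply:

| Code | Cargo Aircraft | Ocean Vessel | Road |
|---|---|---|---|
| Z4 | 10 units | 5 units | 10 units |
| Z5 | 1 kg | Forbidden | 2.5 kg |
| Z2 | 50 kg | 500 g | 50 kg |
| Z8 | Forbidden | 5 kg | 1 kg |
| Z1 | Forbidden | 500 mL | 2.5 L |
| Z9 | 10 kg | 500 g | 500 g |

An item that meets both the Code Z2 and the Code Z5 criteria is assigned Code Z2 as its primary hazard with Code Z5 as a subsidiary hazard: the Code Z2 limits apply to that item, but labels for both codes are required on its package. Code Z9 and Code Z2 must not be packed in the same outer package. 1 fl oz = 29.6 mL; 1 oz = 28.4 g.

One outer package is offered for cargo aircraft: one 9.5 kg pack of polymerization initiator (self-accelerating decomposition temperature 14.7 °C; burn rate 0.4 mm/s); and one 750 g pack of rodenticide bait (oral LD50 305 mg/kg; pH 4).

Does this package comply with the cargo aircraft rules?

The polymerization initiator has self-accelerating decomposition temperature 14.7 °C, which is < 50 °C, so it is Code Z9 (Self-Reactive).
Rodenticide bait: oral LD50 305 mg/kg < 500 mg/kg → Code Z8 (Toxic).
Code Z8 quantity: 750 g.
By cargo aircraft, Code Z8 is Forbidden regardless of quantity.
Code Z9 quantity: 9.5 kg.
That is within the Code Z9 cargo aircraft limit of 10 kg.
The segregation rule (Code Z9 with Code Z2) does not apply to Code Z8 with Code Z9.

No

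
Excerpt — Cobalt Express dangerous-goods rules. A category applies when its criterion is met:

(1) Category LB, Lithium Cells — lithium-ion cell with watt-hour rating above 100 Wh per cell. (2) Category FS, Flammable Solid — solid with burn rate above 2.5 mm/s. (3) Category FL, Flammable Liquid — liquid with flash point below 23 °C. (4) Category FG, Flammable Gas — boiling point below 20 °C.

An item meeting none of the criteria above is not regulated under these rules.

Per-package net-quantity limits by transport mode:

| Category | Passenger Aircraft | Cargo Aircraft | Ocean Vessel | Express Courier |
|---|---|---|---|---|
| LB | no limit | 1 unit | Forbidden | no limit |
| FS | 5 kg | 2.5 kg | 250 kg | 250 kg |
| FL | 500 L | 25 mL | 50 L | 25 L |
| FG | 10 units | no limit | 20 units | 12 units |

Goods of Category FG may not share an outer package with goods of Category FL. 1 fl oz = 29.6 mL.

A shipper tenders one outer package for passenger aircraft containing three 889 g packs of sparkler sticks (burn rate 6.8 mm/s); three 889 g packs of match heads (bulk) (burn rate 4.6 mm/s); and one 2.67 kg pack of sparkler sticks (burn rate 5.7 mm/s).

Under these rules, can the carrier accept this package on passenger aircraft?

Sparkler sticks: burn rate 6.8 mm/s > 2.5 mm/s → Category FS (Flammable Solid).
The match heads (bulk) have burn rate 4.6 mm/s, which is > 2.5 mm/s, so they are Category FS (Flammable Solid).
The sparkler sticks have burn rate 5.7 mm/s, which is > 2.5 mm/s, so they are Category FS (Flammable Solid).
Total Category FS: (three 889 g packs = 2.667 kg) + (three 889 g packs = 2.667 kg) + 2.67 kg = 8.004 kg.
8.004 kg exceeds the passenger aircraft limit of 5 kg for Category FS.

No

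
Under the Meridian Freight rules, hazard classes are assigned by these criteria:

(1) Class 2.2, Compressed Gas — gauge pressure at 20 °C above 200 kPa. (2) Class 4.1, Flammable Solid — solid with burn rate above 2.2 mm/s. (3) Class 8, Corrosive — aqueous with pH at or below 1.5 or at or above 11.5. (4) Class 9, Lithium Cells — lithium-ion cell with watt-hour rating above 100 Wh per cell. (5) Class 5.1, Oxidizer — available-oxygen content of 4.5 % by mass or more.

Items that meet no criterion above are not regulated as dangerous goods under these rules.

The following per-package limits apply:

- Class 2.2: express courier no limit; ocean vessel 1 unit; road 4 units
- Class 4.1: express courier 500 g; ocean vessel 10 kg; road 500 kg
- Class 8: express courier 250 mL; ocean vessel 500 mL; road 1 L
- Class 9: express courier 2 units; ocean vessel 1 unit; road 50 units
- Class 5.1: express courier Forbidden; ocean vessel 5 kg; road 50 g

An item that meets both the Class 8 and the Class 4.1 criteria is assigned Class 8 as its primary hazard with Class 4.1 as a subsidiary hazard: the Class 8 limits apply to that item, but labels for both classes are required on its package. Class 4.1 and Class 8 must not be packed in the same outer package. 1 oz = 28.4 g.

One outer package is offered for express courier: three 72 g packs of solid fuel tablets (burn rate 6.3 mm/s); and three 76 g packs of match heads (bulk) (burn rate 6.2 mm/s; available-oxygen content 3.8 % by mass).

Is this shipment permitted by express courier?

Yes

The solid fuel tablets have burn rate 6.3 mm/s, which is > 2.2 mm/s, so they are Class 4.1 (Flammable Solid).
Match heads (bulk): burn rate 6.2 mm/s > 2.2 mm/s → Class 4.1 (Flammable Solid).
Total Class 4.1: (three 72 g packs = 216 g) + (three 76 g packs = 228 g) = 444 g.
444 g ≤ 500 g (express courier limit, Class 4.1) — within limit.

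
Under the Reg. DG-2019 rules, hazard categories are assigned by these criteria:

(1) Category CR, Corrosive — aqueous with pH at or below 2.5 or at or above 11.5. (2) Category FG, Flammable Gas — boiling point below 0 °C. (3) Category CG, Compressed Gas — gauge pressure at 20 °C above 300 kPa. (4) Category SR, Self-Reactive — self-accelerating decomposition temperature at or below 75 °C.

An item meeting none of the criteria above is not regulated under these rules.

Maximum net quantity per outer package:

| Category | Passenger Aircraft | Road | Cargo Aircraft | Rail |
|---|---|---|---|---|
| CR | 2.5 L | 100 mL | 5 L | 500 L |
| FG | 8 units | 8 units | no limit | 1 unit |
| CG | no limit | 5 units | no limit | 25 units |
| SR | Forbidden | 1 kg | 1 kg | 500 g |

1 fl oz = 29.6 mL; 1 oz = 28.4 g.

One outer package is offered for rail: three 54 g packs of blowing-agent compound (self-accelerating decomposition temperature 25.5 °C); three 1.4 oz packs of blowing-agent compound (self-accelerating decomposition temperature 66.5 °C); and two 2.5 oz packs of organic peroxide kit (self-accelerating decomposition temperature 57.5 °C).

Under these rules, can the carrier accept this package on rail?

The blowing-agent compound has self-accelerating decomposition temperature 25.5 °C, which is ≤ 75 °C, so it is Category SR (Self-Reactive).
Blowing-agent compound: self-accelerating decomposition temperature 66.5 °C ≤ 75 °C → Category SR (Self-Reactive).
The organic peroxide kit has self-accelerating decomposition temperature 57.5 °C, which is ≤ 75 °C, so it is Category SR (Self-Reactive).
Category SR net quantity: (three 54 g packs = 162 g) + (three 1.4 oz packs = 119.28 g) + (two 2.5 oz packs = 142 g) = 423.28 g.
That is within the Category SR rail limit of 500 g.

Yes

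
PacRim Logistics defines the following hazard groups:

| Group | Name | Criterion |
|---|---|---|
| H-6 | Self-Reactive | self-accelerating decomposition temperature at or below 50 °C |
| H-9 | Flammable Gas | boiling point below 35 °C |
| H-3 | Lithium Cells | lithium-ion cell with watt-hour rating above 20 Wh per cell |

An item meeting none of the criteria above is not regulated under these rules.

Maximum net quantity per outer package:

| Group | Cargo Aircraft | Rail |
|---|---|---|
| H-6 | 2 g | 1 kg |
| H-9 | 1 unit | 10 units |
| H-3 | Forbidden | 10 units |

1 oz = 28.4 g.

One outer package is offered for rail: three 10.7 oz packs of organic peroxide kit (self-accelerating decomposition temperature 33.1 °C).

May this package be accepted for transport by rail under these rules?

With self-accelerating decomposition temperature 33.1 °C (≤ 50 °C), the organic peroxide kit falls in Group H-6.
Group H-6 quantity: three 10.7 oz packs = 911.64 g.
911.64 g is within the rail limit of 1 kg for Group H-6.

Yes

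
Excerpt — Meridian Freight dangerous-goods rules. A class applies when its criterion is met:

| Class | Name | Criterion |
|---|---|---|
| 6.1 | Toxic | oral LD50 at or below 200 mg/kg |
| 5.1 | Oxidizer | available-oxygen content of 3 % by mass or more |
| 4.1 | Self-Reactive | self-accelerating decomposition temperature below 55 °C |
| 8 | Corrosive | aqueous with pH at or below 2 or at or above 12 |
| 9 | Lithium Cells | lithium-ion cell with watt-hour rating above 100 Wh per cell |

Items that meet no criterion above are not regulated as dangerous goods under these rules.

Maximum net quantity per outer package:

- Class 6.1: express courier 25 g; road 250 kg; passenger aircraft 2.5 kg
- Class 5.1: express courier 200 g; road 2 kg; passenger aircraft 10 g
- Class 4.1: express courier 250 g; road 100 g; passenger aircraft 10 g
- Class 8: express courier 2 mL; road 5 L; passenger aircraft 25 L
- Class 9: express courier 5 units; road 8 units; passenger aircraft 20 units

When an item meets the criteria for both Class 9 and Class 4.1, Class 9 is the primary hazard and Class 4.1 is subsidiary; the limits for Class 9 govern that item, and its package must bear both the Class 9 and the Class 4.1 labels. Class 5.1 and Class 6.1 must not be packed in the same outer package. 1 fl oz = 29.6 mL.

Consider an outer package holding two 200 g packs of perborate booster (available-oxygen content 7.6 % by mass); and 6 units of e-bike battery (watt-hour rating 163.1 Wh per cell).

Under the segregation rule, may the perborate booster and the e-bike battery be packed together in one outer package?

Perborate booster: available-oxygen content 7.6 % by mass ≥ 3 % by mass → Class 5.1 (Oxidizer).
E-bike battery: watt-hour rating 163.1 Wh per cell > 100 Wh per cell → Class 9 (Lithium Cells).
No segregation rule bars Class 5.1 with Class 9.

Yes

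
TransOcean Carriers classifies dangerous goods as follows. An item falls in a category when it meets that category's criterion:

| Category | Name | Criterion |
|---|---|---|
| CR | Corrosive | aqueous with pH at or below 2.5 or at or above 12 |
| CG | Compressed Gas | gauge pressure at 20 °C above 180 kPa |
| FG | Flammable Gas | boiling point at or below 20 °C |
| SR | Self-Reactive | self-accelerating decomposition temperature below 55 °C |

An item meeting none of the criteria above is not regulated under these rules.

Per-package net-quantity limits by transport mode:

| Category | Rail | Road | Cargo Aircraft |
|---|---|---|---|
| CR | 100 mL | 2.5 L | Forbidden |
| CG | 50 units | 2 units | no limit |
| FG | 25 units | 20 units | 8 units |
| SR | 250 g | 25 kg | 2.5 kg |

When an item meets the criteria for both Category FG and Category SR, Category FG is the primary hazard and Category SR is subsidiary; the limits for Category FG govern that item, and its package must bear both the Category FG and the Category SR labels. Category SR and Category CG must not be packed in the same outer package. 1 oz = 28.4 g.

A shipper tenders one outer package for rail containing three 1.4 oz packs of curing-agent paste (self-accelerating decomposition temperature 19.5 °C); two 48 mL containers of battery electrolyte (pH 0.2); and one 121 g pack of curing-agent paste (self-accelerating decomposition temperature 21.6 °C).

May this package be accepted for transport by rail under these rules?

Yes

With self-accelerating decomposition temperature 19.5 °C (< 55 °C), the curing-agent paste falls in Category SR.
With pH 0.2 (≤ 2.5), the battery electrolyte falls in Category CR.
The curing-agent paste has self-accelerating decomposition temperature 21.6 °C, which is < 55 °C, so it is Category SR (Self-Reactive).
Category SR net quantity: (three 1.4 oz packs = 119.28 g) + 121 g = 240.28 g.
240.28 g is within the rail limit of 250 g for Category SR.
Category CR quantity: two 48 mL containers = 96 mL.
96 mL is within the rail limit of 100 mL for Category CR.
The segregation rule (Category SR with Category CG) does not apply to Category SR with Category CR.
Every hazard category is within its rail limit and no segregation rule is violated.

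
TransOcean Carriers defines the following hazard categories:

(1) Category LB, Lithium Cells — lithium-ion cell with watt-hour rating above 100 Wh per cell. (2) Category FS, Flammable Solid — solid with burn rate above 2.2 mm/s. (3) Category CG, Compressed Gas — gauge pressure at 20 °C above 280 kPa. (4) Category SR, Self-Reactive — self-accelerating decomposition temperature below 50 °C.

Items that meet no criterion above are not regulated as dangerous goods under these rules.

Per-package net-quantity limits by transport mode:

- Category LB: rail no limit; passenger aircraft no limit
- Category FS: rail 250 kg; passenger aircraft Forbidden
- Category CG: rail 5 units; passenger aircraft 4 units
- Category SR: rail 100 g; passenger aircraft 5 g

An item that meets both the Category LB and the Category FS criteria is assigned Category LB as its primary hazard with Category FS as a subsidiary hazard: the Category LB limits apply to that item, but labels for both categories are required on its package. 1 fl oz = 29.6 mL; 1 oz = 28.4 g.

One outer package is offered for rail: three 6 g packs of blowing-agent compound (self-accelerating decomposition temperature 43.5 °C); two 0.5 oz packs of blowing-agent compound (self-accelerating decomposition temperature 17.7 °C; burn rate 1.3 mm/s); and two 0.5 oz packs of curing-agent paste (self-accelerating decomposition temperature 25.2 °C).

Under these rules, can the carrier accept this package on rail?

Yes

Blowing-agent compound: self-accelerating decomposition temperature 43.5 °C < 50 °C → Category SR (Self-Reactive).
With self-accelerating decomposition temperature 17.7 °C (< 50 °C), the blowing-agent compound falls in Category SR.
Self-accelerating decomposition temperature 25.2 °C meets the Category SR criterion (Self-Reactive), so the curing-agent paste is Category SR.
Total Category SR: (three 6 g packs = 18 g) + (two 0.5 oz packs = 28.4 g) + (two 0.5 oz packs = 28.4 g) = 74.8 g.
74.8 g is within the rail limit of 100 g for Category SR.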